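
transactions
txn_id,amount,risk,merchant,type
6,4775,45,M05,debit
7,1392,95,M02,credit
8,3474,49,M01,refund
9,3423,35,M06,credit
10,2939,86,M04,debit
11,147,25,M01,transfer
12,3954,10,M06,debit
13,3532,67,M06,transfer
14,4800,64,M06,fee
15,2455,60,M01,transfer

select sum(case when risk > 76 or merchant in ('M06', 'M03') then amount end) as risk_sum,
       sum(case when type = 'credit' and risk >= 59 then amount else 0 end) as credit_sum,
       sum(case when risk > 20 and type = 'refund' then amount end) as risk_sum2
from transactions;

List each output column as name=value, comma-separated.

[risk_sum: risk > 76 or merchant in ('M06', 'M03')]
txn_id=6: ✗
txn_id=7: ✓ → 1392
txn_id=8: ✗
txn_id=9: ✓ → 3423
txn_id=10: ✓ → 2939
txn_id=11: ✗
txn_id=12: ✓ → 3954
txn_id=13: ✓ → 3532
txn_id=14: ✓ → 4800
txn_id=15: ✗
risk_sum = 1392 + 3423 + 2939 + 3954 + 3532 + 4800 = 20040
—
[credit_sum: type = 'credit' and risk >= 59]
txn_id=6: ✗
txn_id=7: ✓ → 1392
txn_id=8: ✗
txn_id=9: ✗
txn_id=10: ✗
txn_id=11: ✗
txn_id=12: ✗
txn_id=13: ✗
txn_id=14: ✗
txn_id=15: ✗
credit_sum = 1392
—
[risk_sum2: risk > 20 and type = 'refund']
txn_id=6: ✗
txn_id=7: ✗
txn_id=8: ✓ → 3474
txn_id=9: ✗
txn_id=10: ✗
txn_id=11: ✗
txn_id=12: ✗
txn_id=13: ✗
txn_id=14: ✗
txn_id=15: ✗
risk_sum2 = 3474

risk_sum=20040, credit_sum=1392, risk_sum2=3474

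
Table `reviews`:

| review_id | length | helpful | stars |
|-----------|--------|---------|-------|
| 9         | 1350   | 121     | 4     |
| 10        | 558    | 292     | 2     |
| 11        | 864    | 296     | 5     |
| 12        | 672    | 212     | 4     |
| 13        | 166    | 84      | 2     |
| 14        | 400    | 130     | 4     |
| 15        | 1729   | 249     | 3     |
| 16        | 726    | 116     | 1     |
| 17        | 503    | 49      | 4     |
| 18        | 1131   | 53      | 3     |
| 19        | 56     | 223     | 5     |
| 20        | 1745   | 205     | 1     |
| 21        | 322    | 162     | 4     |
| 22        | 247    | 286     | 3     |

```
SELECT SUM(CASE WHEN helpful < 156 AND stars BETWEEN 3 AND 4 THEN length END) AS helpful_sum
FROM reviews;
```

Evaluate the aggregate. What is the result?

review_id=9: ✓ → 1350
review_id=10: ✗
review_id=11: ✗
review_id=12: ✗
review_id=13: ✗
review_id=14: ✓ → 400
review_id=15: ✗
review_id=16: ✗
review_id=17: ✓ → 503
review_id=18: ✓ → 1131
review_id=19: ✗
review_id=20: ✗
review_id=21: ✗
review_id=22: ✗
helpful_sum = 1350 + 400 + 503 + 1131 = 3384

3384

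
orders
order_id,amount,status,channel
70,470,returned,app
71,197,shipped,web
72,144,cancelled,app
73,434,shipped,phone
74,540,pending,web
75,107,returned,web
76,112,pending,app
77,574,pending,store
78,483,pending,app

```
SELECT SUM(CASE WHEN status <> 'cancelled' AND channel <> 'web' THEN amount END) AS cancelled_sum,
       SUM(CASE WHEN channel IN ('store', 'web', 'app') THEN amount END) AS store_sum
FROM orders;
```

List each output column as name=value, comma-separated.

cancelled_sum=2073, store_sum=2627

[cancelled_sum: status <> 'cancelled' AND channel <> 'web']
order_id=70: ✓ → 470
order_id=71: ✗
order_id=72: ✗
order_id=73: ✓ → 434
order_id=74: ✗
order_id=75: ✗
order_id=76: ✓ → 112
order_id=77: ✓ → 574
order_id=78: ✓ → 483
cancelled_sum = 470 + 434 + 112 + 574 + 483 = 2073
—
[store_sum: channel IN ('store', 'web', 'app')]
order_id=70: ✓ → 470
order_id=71: ✓ → 197
order_id=72: ✓ → 144
order_id=73: ✗
order_id=74: ✓ → 540
order_id=75: ✓ → 107
order_id=76: ✓ → 112
order_id=77: ✓ → 574
order_id=78: ✓ → 483
store_sum = 470 + 197 + 144 + 540 + 107 + 112 + 574 + 483 = 2627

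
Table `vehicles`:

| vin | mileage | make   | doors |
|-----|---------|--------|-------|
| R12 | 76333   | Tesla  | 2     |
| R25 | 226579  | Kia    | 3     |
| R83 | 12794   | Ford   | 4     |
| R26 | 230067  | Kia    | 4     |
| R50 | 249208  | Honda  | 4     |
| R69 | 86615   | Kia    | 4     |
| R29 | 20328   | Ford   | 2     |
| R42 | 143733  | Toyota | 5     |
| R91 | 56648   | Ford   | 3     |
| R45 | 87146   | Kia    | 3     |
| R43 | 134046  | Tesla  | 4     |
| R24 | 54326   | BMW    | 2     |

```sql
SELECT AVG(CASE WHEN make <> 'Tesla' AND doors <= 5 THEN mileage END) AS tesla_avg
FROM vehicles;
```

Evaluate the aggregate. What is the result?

vin=R12: ✗
vin=R25: ✓ → 226579
vin=R83: ✓ → 12794
vin=R26: ✓ → 230067
vin=R50: ✓ → 249208
vin=R69: ✓ → 86615
vin=R29: ✓ → 20328
vin=R42: ✓ → 143733
vin=R91: ✓ → 56648
vin=R45: ✓ → 87146
vin=R43: ✗
vin=R24: ✓ → 54326
tesla_avg = (226579 + 12794 + 230067 + 249208 + 86615 + 20328 + 143733 + 56648 + 87146 + 54326) / 10 = 116744.4

116744.4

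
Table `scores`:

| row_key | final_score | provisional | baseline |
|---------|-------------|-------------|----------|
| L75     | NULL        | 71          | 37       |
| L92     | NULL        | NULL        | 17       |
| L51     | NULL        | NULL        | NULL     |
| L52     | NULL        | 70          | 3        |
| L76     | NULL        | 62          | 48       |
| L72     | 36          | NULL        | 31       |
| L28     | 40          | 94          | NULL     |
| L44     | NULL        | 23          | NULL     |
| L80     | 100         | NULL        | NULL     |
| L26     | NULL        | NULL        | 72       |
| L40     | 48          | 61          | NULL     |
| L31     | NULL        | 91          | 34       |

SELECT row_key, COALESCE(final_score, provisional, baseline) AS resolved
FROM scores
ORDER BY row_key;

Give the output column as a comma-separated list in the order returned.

row_key=L26: final_score=NULL, provisional=NULL, baseline=72 → 72
row_key=L28: final_score=40 → 40
row_key=L31: final_score=NULL, provisional=91 → 91
row_key=L40: final_score=48 → 48
row_key=L44: final_score=NULL, provisional=23 → 23
row_key=L51: final_score=NULL, provisional=NULL, baseline=NULL (all NULL) → NULL
row_key=L52: final_score=NULL, provisional=70 → 70
row_key=L72: final_score=36 → 36
row_key=L75: final_score=NULL, provisional=71 → 71
row_key=L76: final_score=NULL, provisional=62 → 62
row_key=L80: final_score=100 → 100
row_key=L92: final_score=NULL, provisional=NULL, baseline=17 → 17

72, 40, 91, 48, 23, NULL, 70, 36, 71, 62, 100, 17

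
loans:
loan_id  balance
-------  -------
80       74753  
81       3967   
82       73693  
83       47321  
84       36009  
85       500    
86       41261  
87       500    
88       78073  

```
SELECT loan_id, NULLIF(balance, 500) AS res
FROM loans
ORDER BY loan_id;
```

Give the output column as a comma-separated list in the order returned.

loan_id=80: balance=74753 vs 500: differ → 74753
loan_id=81: balance=3967 vs 500: differ → 3967
loan_id=82: balance=73693 vs 500: differ → 73693
loan_id=83: balance=47321 vs 500: differ → 47321
loan_id=84: balance=36009 vs 500: differ → 36009
loan_id=85: balance=500 vs 500: equal → NULL
loan_id=86: balance=41261 vs 500: differ → 41261
loan_id=87: balance=500 vs 500: equal → NULL
loan_id=88: balance=78073 vs 500: differ → 78073

74753, 3967, 73693, 47321, 36009, NULL, 41261, NULL, 78073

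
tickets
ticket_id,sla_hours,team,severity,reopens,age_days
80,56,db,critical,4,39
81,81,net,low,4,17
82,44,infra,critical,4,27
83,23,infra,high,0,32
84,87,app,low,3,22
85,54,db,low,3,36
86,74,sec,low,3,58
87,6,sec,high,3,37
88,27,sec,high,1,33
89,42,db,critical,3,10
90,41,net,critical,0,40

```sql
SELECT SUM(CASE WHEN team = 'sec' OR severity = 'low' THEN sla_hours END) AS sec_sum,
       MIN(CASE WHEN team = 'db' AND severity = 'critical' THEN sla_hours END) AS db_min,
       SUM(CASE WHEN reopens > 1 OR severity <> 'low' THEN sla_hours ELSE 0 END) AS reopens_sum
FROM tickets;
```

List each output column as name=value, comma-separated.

sec_sum=329, db_min=42, reopens_sum=535

[sec_sum: team = 'sec' OR severity = 'low']
ticket_id=80: ✗
ticket_id=81: ✓ → 81
ticket_id=82: ✗
ticket_id=83: ✗
ticket_id=84: ✓ → 87
ticket_id=85: ✓ → 54
ticket_id=86: ✓ → 74
ticket_id=87: ✓ → 6
ticket_id=88: ✓ → 27
ticket_id=89: ✗
ticket_id=90: ✗
sec_sum = 81 + 87 + 54 + 74 + 6 + 27 = 329
—
[db_min: team = 'db' AND severity = 'critical']
ticket_id=80: ✓ → 56
ticket_id=81: ✗
ticket_id=82: ✗
ticket_id=83: ✗
ticket_id=84: ✗
ticket_id=85: ✗
ticket_id=86: ✗
ticket_id=87: ✗
ticket_id=88: ✗
ticket_id=89: ✓ → 42
ticket_id=90: ✗
db_min = MIN(56, 42) = 42
—
[reopens_sum: reopens > 1 OR severity <> 'low']
ticket_id=80: ✓ → 56
ticket_id=81: ✓ → 81
ticket_id=82: ✓ → 44
ticket_id=83: ✓ → 23
ticket_id=84: ✓ → 87
ticket_id=85: ✓ → 54
ticket_id=86: ✓ → 74
ticket_id=87: ✓ → 6
ticket_id=88: ✓ → 27
ticket_id=89: ✓ → 42
ticket_id=90: ✓ → 41
reopens_sum = 56 + 81 + 44 + 23 + 87 + 54 + 74 + 6 + 27 + 42 + 41 = 535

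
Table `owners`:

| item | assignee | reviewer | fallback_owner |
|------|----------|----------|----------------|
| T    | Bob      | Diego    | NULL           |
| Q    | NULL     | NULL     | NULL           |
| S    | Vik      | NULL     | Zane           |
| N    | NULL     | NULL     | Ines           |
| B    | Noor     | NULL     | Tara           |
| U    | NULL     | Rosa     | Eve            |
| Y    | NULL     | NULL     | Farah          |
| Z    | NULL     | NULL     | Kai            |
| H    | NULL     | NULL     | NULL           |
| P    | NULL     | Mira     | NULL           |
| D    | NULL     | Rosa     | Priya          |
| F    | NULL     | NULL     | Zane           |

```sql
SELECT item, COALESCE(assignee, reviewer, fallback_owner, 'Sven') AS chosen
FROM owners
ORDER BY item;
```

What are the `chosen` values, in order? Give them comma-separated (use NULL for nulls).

item=B: assignee=Noor → Noor
item=D: assignee=NULL, reviewer=Rosa → Rosa
item=F: assignee=NULL, reviewer=NULL, fallback_owner=Zane → Zane
item=H: assignee=NULL, reviewer=NULL, fallback_owner=NULL, → literal Sven → Sven
item=N: assignee=NULL, reviewer=NULL, fallback_owner=Ines → Ines
item=P: assignee=NULL, reviewer=Mira → Mira
item=Q: assignee=NULL, reviewer=NULL, fallback_owner=NULL, → literal Sven → Sven
item=S: assignee=Vik → Vik
item=T: assignee=Bob → Bob
item=U: assignee=NULL, reviewer=Rosa → Rosa
item=Y: assignee=NULL, reviewer=NULL, fallback_owner=Farah → Farah
item=Z: assignee=NULL, reviewer=NULL, fallback_owner=Kai → Kai

Noor, Rosa, Zane, Sven, Ines, Mira, Sven, Vik, Bob, Rosa, Farah, Kai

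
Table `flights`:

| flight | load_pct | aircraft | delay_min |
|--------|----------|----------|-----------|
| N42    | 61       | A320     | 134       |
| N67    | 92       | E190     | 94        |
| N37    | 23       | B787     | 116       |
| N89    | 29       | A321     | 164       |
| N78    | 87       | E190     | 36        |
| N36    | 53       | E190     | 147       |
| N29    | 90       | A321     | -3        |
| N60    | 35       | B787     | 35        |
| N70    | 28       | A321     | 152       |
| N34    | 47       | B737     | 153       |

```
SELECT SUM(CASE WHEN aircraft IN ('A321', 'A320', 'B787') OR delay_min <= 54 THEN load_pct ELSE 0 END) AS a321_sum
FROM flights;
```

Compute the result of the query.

353

flight=N42: ✓ → 61
flight=N67: ✗
flight=N37: ✓ → 23
flight=N89: ✓ → 29
flight=N78: ✓ → 87
flight=N36: ✗
flight=N29: ✓ → 90
flight=N60: ✓ → 35
flight=N70: ✓ → 28
flight=N34: ✗
a321_sum = 61 + 23 + 29 + 87 + 90 + 35 + 28 = 353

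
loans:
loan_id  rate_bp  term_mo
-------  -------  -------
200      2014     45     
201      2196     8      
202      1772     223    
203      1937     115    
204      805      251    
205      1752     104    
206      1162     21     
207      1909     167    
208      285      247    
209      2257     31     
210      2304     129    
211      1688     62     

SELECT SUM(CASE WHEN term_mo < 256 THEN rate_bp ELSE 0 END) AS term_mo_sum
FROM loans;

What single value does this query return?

loan_id=200: ✓ → 2014
loan_id=201: ✓ → 2196
loan_id=202: ✓ → 1772
loan_id=203: ✓ → 1937
loan_id=204: ✓ → 805
loan_id=205: ✓ → 1752
loan_id=206: ✓ → 1162
loan_id=207: ✓ → 1909
loan_id=208: ✓ → 285
loan_id=209: ✓ → 2257
loan_id=210: ✓ → 2304
loan_id=211: ✓ → 1688
term_mo_sum = 2014 + 2196 + 1772 + 1937 + 805 + 1752 + 1162 + 1909 + 285 + 2257 + 2304 + 1688 = 20081

20081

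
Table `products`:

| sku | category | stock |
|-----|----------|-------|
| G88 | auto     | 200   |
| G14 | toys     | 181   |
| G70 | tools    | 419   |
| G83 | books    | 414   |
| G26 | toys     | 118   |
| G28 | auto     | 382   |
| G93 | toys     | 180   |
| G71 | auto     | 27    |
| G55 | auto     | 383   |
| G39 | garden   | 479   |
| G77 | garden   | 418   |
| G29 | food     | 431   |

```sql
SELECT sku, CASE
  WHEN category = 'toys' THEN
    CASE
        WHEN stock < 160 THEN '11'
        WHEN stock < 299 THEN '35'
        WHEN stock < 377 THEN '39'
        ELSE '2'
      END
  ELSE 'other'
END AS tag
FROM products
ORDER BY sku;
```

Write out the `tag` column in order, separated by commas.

sku=G14: category='toys' → inner[stock < 299] → 35
sku=G26: category='toys' → inner[stock < 160] → 11
sku=G28: category='auto' → outer ELSE → other
sku=G29: category='food' → outer ELSE → other
sku=G39: category='garden' → outer ELSE → other
sku=G55: category='auto' → outer ELSE → other
sku=G70: category='tools' → outer ELSE → other
sku=G71: category='auto' → outer ELSE → other
sku=G77: category='garden' → outer ELSE → other
sku=G83: category='books' → outer ELSE → other
sku=G88: category='auto' → outer ELSE → other
sku=G93: category='toys' → inner[stock < 299] → 35

35, 11, other, other, other, other, other, other, other, other, other, 35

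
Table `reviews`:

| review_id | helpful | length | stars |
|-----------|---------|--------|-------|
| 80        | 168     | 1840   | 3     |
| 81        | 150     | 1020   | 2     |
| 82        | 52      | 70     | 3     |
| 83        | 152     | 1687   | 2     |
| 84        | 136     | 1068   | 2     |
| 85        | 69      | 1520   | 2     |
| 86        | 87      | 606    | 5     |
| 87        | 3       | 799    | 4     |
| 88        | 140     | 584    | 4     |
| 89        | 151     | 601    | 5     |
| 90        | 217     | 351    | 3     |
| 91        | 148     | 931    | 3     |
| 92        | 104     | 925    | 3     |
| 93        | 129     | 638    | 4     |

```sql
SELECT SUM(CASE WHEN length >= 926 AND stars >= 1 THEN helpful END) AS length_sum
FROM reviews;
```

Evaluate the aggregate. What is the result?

review_id=80: ✓ → 168
review_id=81: ✓ → 150
review_id=82: ✗
review_id=83: ✓ → 152
review_id=84: ✓ → 136
review_id=85: ✓ → 69
review_id=86: ✗
review_id=87: ✗
review_id=88: ✗
review_id=89: ✗
review_id=90: ✗
review_id=91: ✓ → 148
review_id=92: ✗
review_id=93: ✗
length_sum = 168 + 150 + 152 + 136 + 69 + 148 = 823

823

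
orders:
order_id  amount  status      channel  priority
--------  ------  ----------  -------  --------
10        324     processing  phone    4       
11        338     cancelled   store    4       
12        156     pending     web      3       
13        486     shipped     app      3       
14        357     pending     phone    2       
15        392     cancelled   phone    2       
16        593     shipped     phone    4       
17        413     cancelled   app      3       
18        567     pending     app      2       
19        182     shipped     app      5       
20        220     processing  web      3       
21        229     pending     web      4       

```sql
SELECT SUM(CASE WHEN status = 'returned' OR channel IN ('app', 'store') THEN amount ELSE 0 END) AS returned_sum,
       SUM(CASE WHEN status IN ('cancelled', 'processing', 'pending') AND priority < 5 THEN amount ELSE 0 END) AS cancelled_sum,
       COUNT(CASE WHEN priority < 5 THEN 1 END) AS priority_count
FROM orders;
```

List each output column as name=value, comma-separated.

returned_sum=1986, cancelled_sum=2996, priority_count=11

[returned_sum: status = 'returned' OR channel IN ('app', 'store')]
order_id=10: ✗
order_id=11: ✓ → 338
order_id=12: ✗
order_id=13: ✓ → 486
order_id=14: ✗
order_id=15: ✗
order_id=16: ✗
order_id=17: ✓ → 413
order_id=18: ✓ → 567
order_id=19: ✓ → 182
order_id=20: ✗
order_id=21: ✗
returned_sum = 338 + 486 + 413 + 567 + 182 = 1986
—
[cancelled_sum: status IN ('cancelled', 'processing', 'pending') AND priority < 5]
order_id=10: ✓ → 324
order_id=11: ✓ → 338
order_id=12: ✓ → 156
order_id=13: ✗
order_id=14: ✓ → 357
order_id=15: ✓ → 392
order_id=16: ✗
order_id=17: ✓ → 413
order_id=18: ✓ → 567
order_id=19: ✗
order_id=20: ✓ → 220
order_id=21: ✓ → 229
cancelled_sum = 324 + 338 + 156 + 357 + 392 + 413 + 567 + 220 + 229 = 2996
—
[priority_count: priority < 5]
order_id=10: ✓ → 1
order_id=11: ✓ → 1
order_id=12: ✓ → 1
order_id=13: ✓ → 1
order_id=14: ✓ → 1
order_id=15: ✓ → 1
order_id=16: ✓ → 1
order_id=17: ✓ → 1
order_id=18: ✓ → 1
order_id=19: ✗
order_id=20: ✓ → 1
order_id=21: ✓ → 1
priority_count = COUNT(1, 1, 1, 1, 1, 1, 1, 1, 1, 1, 1) = 11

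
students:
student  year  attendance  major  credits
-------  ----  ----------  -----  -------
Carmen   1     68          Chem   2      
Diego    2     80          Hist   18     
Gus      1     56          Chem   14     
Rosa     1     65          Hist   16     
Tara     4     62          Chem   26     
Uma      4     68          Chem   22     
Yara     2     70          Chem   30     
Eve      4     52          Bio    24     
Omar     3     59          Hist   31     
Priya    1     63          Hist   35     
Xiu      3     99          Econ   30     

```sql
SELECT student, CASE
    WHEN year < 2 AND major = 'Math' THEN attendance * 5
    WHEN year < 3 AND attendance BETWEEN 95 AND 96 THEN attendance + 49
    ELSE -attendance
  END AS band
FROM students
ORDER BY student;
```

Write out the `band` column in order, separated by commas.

student=Carmen: ELSE → -68
student=Diego: ELSE → -80
student=Eve: ELSE → -52
student=Gus: ELSE → -56
student=Omar: ELSE → -59
student=Priya: ELSE → -63
student=Rosa: ELSE → -65
student=Tara: ELSE → -62
student=Uma: ELSE → -68
student=Xiu: ELSE → -99
student=Yara: ELSE → -70

-68, -80, -52, -56, -59, -63, -65, -62, -68, -99, -70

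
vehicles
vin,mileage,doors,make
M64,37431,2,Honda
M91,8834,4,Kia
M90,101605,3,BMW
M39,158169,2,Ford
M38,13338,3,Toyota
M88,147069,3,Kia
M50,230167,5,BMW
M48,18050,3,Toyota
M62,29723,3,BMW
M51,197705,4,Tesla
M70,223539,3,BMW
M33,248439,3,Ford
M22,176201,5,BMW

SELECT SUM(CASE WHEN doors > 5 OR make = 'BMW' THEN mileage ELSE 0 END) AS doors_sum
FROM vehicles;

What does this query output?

761235

vin=M64: ✗
vin=M91: ✗
vin=M90: ✓ → 101605
vin=M39: ✗
vin=M38: ✗
vin=M88: ✗
vin=M50: ✓ → 230167
vin=M48: ✗
vin=M62: ✓ → 29723
vin=M51: ✗
vin=M70: ✓ → 223539
vin=M33: ✗
vin=M22: ✓ → 176201
doors_sum = 101605 + 230167 + 29723 + 223539 + 176201 = 761235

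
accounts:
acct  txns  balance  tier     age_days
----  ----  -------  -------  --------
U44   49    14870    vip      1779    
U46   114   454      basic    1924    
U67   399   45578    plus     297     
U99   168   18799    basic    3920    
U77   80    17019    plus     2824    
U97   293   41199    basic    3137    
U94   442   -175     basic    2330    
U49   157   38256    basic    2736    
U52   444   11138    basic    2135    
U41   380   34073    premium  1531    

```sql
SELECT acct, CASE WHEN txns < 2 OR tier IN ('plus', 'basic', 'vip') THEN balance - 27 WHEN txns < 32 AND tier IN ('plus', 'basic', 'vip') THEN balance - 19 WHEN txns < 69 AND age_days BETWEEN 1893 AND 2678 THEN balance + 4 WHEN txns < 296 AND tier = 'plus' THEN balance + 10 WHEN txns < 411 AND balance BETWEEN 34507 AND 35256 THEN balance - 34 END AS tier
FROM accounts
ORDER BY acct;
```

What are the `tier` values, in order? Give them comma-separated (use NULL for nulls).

NULL, 14843, 427, 38229, 11111, 45551, 16992, -202, 41172, 18772

acct=U41: (no match → NULL) → NULL
acct=U44: txns < 2 OR tier IN ('plus', 'basic', 'vip') → 14843
acct=U46: txns < 2 OR tier IN ('plus', 'basic', 'vip') → 427
acct=U49: txns < 2 OR tier IN ('plus', 'basic', 'vip') → 38229
acct=U52: txns < 2 OR tier IN ('plus', 'basic', 'vip') → 11111
acct=U67: txns < 2 OR tier IN ('plus', 'basic', 'vip') → 45551
acct=U77: txns < 2 OR tier IN ('plus', 'basic', 'vip') → 16992
acct=U94: txns < 2 OR tier IN ('plus', 'basic', 'vip') → -202
acct=U97: txns < 2 OR tier IN ('plus', 'basic', 'vip') → 41172
acct=U99: txns < 2 OR tier IN ('plus', 'basic', 'vip') → 18772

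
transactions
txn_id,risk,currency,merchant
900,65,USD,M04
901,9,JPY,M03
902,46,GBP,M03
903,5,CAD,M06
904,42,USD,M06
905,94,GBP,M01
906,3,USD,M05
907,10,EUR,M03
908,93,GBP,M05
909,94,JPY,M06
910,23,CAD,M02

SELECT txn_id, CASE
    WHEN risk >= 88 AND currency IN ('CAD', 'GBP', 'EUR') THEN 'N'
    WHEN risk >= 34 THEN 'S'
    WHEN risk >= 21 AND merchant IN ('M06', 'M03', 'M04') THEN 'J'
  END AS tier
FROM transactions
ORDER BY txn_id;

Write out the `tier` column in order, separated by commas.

S, NULL, S, NULL, S, N, NULL, NULL, N, S, NULL

txn_id=900: risk >= 34 → S
txn_id=901: (no match → NULL) → NULL
txn_id=902: risk >= 34 → S
txn_id=903: (no match → NULL) → NULL
txn_id=904: risk >= 34 → S
txn_id=905: risk >= 88 AND currency IN ('CAD', 'GBP', 'EUR') → N
txn_id=906: (no match → NULL) → NULL
txn_id=907: (no match → NULL) → NULL
txn_id=908: risk >= 88 AND currency IN ('CAD', 'GBP', 'EUR') → N
txn_id=909: risk >= 34 → S
txn_id=910: (no match → NULL) → NULL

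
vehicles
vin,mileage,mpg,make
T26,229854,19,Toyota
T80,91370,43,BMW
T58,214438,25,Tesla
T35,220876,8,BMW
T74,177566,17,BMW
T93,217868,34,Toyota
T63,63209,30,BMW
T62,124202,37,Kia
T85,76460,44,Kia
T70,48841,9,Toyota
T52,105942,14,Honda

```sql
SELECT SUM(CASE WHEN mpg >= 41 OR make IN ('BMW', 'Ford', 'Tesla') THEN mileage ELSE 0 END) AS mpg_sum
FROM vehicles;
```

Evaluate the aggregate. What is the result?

843919

vin=T26: ✗
vin=T80: ✓ → 91370
vin=T58: ✓ → 214438
vin=T35: ✓ → 220876
vin=T74: ✓ → 177566
vin=T93: ✗
vin=T63: ✓ → 63209
vin=T62: ✗
vin=T85: ✓ → 76460
vin=T70: ✗
vin=T52: ✗
mpg_sum = 91370 + 214438 + 220876 + 177566 + 63209 + 76460 = 843919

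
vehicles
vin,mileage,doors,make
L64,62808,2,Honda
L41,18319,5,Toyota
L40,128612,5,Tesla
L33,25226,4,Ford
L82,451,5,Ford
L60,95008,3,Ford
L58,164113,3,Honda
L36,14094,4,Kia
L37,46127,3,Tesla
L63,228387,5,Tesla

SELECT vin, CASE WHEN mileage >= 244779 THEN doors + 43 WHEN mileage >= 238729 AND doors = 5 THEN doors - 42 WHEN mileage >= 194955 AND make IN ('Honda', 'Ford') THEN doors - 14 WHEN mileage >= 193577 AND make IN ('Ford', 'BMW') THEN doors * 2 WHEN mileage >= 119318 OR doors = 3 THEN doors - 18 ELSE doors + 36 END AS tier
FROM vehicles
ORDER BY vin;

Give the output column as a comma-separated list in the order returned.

40, 40, -15, -13, 41, -15, -15, -13, 38, 41

vin=L33: ELSE → 40
vin=L36: ELSE → 40
vin=L37: mileage >= 119318 OR doors = 3 → -15
vin=L40: mileage >= 119318 OR doors = 3 → -13
vin=L41: ELSE → 41
vin=L58: mileage >= 119318 OR doors = 3 → -15
vin=L60: mileage >= 119318 OR doors = 3 → -15
vin=L63: mileage >= 119318 OR doors = 3 → -13
vin=L64: ELSE → 38
vin=L82: ELSE → 41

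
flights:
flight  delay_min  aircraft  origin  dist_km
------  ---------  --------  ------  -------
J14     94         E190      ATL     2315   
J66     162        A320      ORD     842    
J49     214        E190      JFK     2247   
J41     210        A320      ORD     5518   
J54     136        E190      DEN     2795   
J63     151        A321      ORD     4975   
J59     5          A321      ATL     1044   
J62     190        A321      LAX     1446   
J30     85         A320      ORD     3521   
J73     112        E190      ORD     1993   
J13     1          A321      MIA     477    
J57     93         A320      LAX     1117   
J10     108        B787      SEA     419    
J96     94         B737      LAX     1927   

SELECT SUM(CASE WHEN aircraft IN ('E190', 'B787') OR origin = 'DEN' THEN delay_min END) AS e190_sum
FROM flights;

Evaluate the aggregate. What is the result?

flight=J14: ✓ → 94
flight=J66: ✗
flight=J49: ✓ → 214
flight=J41: ✗
flight=J54: ✓ → 136
flight=J63: ✗
flight=J59: ✗
flight=J62: ✗
flight=J30: ✗
flight=J73: ✓ → 112
flight=J13: ✗
flight=J57: ✗
flight=J10: ✓ → 108
flight=J96: ✗
e190_sum = 94 + 214 + 136 + 112 + 108 = 664

664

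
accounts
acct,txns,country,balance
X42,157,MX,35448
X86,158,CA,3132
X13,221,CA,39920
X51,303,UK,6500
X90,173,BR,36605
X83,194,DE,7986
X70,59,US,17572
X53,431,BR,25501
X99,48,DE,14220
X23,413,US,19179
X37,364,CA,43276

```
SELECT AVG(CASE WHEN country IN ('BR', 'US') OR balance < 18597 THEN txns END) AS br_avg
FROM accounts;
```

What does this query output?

acct=X42: ✗
acct=X86: ✓ → 158
acct=X13: ✗
acct=X51: ✓ → 303
acct=X90: ✓ → 173
acct=X83: ✓ → 194
acct=X70: ✓ → 59
acct=X53: ✓ → 431
acct=X99: ✓ → 48
acct=X23: ✓ → 413
acct=X37: ✗
br_avg = (158 + 303 + 173 + 194 + 59 + 431 + 48 + 413) / 8 = 222.375

222.375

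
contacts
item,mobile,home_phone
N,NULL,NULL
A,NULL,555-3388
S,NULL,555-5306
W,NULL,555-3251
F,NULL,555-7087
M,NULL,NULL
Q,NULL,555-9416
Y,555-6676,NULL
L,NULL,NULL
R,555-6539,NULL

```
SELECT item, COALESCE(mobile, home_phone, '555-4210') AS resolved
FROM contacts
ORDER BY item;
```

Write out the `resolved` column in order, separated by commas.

item=A: mobile=NULL, home_phone=555-3388 → 555-3388
item=F: mobile=NULL, home_phone=555-7087 → 555-7087
item=L: mobile=NULL, home_phone=NULL, → literal 555-4210 → 555-4210
item=M: mobile=NULL, home_phone=NULL, → literal 555-4210 → 555-4210
item=N: mobile=NULL, home_phone=NULL, → literal 555-4210 → 555-4210
item=Q: mobile=NULL, home_phone=555-9416 → 555-9416
item=R: mobile=555-6539 → 555-6539
item=S: mobile=NULL, home_phone=555-5306 → 555-5306
item=W: mobile=NULL, home_phone=555-3251 → 555-3251
item=Y: mobile=555-6676 → 555-6676

555-3388, 555-7087, 555-4210, 555-4210, 555-4210, 555-9416, 555-6539, 555-5306, 555-3251, 555-6676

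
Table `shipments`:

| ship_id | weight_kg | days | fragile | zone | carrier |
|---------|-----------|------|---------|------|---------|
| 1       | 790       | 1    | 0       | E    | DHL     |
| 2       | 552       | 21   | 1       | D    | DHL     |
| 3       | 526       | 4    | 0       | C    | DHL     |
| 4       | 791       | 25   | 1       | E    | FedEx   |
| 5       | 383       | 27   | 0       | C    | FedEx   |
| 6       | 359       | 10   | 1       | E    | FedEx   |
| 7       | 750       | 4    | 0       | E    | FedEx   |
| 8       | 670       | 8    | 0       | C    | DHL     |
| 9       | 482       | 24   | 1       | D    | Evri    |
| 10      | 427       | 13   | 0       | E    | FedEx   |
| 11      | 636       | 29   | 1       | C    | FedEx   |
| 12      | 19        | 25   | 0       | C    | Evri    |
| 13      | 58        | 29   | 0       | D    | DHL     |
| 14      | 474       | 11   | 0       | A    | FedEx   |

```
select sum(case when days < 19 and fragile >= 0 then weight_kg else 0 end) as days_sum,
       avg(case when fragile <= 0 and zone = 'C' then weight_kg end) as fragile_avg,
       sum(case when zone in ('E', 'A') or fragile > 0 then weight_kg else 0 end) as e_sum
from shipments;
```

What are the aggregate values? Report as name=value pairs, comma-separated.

[days_sum: days < 19 and fragile >= 0]
ship_id=1: ✓ → 790
ship_id=2: ✗
ship_id=3: ✓ → 526
ship_id=4: ✗
ship_id=5: ✗
ship_id=6: ✓ → 359
ship_id=7: ✓ → 750
ship_id=8: ✓ → 670
ship_id=9: ✗
ship_id=10: ✓ → 427
ship_id=11: ✗
ship_id=12: ✗
ship_id=13: ✗
ship_id=14: ✓ → 474
days_sum = 790 + 526 + 359 + 750 + 670 + 427 + 474 = 3996
—
[fragile_avg: fragile <= 0 and zone = 'C']
ship_id=1: ✗
ship_id=2: ✗
ship_id=3: ✓ → 526
ship_id=4: ✗
ship_id=5: ✓ → 383
ship_id=6: ✗
ship_id=7: ✗
ship_id=8: ✓ → 670
ship_id=9: ✗
ship_id=10: ✗
ship_id=11: ✗
ship_id=12: ✓ → 19
ship_id=13: ✗
ship_id=14: ✗
fragile_avg = (526 + 383 + 670 + 19) / 4 = 399.5
—
[e_sum: zone in ('E', 'A') or fragile > 0]
ship_id=1: ✓ → 790
ship_id=2: ✓ → 552
ship_id=3: ✗
ship_id=4: ✓ → 791
ship_id=5: ✗
ship_id=6: ✓ → 359
ship_id=7: ✓ → 750
ship_id=8: ✗
ship_id=9: ✓ → 482
ship_id=10: ✓ → 427
ship_id=11: ✓ → 636
ship_id=12: ✗
ship_id=13: ✗
ship_id=14: ✓ → 474
e_sum = 790 + 552 + 791 + 359 + 750 + 482 + 427 + 636 + 474 = 5261

days_sum=3996, fragile_avg=399.5, e_sum=5261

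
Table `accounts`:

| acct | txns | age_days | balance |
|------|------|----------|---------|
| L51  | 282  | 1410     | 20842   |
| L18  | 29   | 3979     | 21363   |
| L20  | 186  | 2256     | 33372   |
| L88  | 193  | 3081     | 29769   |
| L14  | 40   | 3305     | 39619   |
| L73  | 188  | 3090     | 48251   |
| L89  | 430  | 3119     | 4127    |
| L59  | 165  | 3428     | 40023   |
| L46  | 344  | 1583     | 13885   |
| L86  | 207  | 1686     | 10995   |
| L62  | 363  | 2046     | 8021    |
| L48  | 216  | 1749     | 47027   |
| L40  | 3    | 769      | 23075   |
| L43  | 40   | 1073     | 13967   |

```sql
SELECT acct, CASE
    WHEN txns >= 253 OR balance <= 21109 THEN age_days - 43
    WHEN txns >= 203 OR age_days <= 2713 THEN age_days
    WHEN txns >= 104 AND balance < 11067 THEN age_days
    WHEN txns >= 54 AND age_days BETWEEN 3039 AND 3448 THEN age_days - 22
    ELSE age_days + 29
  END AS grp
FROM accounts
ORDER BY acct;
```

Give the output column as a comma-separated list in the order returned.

acct=L14: ELSE → 3334
acct=L18: ELSE → 4008
acct=L20: txns >= 203 OR age_days <= 2713 → 2256
acct=L40: txns >= 203 OR age_days <= 2713 → 769
acct=L43: txns >= 253 OR balance <= 21109 → 1030
acct=L46: txns >= 253 OR balance <= 21109 → 1540
acct=L48: txns >= 203 OR age_days <= 2713 → 1749
acct=L51: txns >= 253 OR balance <= 21109 → 1367
acct=L59: txns >= 54 AND age_days BETWEEN 3039 AND 3448 → 3406
acct=L62: txns >= 253 OR balance <= 21109 → 2003
acct=L73: txns >= 54 AND age_days BETWEEN 3039 AND 3448 → 3068
acct=L86: txns >= 253 OR balance <= 21109 → 1643
acct=L88: txns >= 54 AND age_days BETWEEN 3039 AND 3448 → 3059
acct=L89: txns >= 253 OR balance <= 21109 → 3076

3334, 4008, 2256, 769, 1030, 1540, 1749, 1367, 3406, 2003, 3068, 1643, 3059, 3076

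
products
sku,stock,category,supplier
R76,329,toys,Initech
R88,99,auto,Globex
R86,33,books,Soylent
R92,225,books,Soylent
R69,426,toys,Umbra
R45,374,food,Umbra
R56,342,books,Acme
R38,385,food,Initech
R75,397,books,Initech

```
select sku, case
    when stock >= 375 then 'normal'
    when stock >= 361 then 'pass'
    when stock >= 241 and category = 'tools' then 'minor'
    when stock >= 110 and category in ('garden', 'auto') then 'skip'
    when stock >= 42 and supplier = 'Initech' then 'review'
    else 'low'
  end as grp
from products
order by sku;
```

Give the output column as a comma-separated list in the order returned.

sku=R38: stock >= 375 → normal
sku=R45: stock >= 361 → pass
sku=R56: ELSE → low
sku=R69: stock >= 375 → normal
sku=R75: stock >= 375 → normal
sku=R76: stock >= 42 and supplier = 'Initech' → review
sku=R86: ELSE → low
sku=R88: ELSE → low
sku=R92: ELSE → low

normal, pass, low, normal, normal, review, low, low, low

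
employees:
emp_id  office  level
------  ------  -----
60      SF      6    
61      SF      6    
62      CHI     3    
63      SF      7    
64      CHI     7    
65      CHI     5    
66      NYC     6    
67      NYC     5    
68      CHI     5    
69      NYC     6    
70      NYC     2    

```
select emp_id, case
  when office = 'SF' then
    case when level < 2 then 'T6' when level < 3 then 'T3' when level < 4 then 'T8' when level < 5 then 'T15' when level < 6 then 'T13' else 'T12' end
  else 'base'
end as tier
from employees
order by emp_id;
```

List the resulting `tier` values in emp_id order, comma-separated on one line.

T12, T12, base, T12, base, base, base, base, base, base, base

emp_id=60: office='SF' → inner[ELSE] → T12
emp_id=61: office='SF' → inner[ELSE] → T12
emp_id=62: office='CHI' → outer ELSE → base
emp_id=63: office='SF' → inner[ELSE] → T12
emp_id=64: office='CHI' → outer ELSE → base
emp_id=65: office='CHI' → outer ELSE → base
emp_id=66: office='NYC' → outer ELSE → base
emp_id=67: office='NYC' → outer ELSE → base
emp_id=68: office='CHI' → outer ELSE → base
emp_id=69: office='NYC' → outer ELSE → base
emp_id=70: office='NYC' → outer ELSE → base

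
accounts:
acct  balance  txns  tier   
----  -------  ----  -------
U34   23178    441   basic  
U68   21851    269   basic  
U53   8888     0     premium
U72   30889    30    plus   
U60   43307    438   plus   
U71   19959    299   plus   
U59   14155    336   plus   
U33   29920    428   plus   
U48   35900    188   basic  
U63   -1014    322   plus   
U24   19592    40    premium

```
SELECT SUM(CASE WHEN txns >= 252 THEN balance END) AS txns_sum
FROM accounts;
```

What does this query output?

151356

acct=U34: ✓ → 23178
acct=U68: ✓ → 21851
acct=U53: ✗
acct=U72: ✗
acct=U60: ✓ → 43307
acct=U71: ✓ → 19959
acct=U59: ✓ → 14155
acct=U33: ✓ → 29920
acct=U48: ✗
acct=U63: ✓ → -1014
acct=U24: ✗
txns_sum = 23178 + 21851 + 43307 + 19959 + 14155 + 29920 + -1014 = 151356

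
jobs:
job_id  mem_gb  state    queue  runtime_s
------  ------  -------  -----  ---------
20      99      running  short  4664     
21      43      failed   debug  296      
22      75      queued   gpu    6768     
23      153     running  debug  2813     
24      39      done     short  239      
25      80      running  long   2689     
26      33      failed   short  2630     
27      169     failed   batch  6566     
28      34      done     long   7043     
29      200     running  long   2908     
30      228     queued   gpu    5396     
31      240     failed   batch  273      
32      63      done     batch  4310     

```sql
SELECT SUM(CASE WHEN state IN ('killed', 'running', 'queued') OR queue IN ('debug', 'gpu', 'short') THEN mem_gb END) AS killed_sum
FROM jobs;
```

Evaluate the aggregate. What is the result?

job_id=20: ✓ → 99
job_id=21: ✓ → 43
job_id=22: ✓ → 75
job_id=23: ✓ → 153
job_id=24: ✓ → 39
job_id=25: ✓ → 80
job_id=26: ✓ → 33
job_id=27: ✗
job_id=28: ✗
job_id=29: ✓ → 200
job_id=30: ✓ → 228
job_id=31: ✗
job_id=32: ✗
killed_sum = 99 + 43 + 75 + 153 + 39 + 80 + 33 + 200 + 228 = 950

950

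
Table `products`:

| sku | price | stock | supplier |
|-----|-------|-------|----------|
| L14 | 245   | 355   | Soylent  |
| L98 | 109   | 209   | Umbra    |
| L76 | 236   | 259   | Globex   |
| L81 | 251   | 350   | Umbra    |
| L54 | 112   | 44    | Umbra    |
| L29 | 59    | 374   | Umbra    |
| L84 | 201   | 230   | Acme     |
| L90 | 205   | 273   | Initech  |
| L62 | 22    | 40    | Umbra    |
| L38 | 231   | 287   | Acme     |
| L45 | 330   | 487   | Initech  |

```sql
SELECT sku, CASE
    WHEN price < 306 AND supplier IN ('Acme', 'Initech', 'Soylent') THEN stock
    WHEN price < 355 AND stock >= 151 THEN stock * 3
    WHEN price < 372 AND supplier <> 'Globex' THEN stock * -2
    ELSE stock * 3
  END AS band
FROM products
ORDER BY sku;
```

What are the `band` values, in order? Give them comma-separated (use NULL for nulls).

355, 1122, 287, 1461, -88, -80, 777, 1050, 230, 273, 627

sku=L14: price < 306 AND supplier IN ('Acme', 'Initech', 'Soylent') → 355
sku=L29: price < 355 AND stock >= 151 → 1122
sku=L38: price < 306 AND supplier IN ('Acme', 'Initech', 'Soylent') → 287
sku=L45: price < 355 AND stock >= 151 → 1461
sku=L54: price < 372 AND supplier <> 'Globex' → -88
sku=L62: price < 372 AND supplier <> 'Globex' → -80
sku=L76: price < 355 AND stock >= 151 → 777
sku=L81: price < 355 AND stock >= 151 → 1050
sku=L84: price < 306 AND supplier IN ('Acme', 'Initech', 'Soylent') → 230
sku=L90: price < 306 AND supplier IN ('Acme', 'Initech', 'Soylent') → 273
sku=L98: price < 355 AND stock >= 151 → 627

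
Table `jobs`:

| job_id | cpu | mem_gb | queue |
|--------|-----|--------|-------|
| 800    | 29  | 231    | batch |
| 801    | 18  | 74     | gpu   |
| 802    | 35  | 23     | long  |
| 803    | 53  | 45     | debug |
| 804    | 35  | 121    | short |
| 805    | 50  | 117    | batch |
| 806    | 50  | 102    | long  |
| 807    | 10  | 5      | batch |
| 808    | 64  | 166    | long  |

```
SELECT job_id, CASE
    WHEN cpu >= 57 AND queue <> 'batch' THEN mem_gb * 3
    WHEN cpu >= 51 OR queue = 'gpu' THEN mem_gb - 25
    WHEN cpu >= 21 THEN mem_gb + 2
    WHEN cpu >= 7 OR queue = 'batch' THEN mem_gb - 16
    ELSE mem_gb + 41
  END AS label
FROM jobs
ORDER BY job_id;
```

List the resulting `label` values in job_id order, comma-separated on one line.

233, 49, 25, 20, 123, 119, 104, -11, 498

job_id=800: cpu >= 21 → 233
job_id=801: cpu >= 51 OR queue = 'gpu' → 49
job_id=802: cpu >= 21 → 25
job_id=803: cpu >= 51 OR queue = 'gpu' → 20
job_id=804: cpu >= 21 → 123
job_id=805: cpu >= 21 → 119
job_id=806: cpu >= 21 → 104
job_id=807: cpu >= 7 OR queue = 'batch' → -11
job_id=808: cpu >= 57 AND queue <> 'batch' → 498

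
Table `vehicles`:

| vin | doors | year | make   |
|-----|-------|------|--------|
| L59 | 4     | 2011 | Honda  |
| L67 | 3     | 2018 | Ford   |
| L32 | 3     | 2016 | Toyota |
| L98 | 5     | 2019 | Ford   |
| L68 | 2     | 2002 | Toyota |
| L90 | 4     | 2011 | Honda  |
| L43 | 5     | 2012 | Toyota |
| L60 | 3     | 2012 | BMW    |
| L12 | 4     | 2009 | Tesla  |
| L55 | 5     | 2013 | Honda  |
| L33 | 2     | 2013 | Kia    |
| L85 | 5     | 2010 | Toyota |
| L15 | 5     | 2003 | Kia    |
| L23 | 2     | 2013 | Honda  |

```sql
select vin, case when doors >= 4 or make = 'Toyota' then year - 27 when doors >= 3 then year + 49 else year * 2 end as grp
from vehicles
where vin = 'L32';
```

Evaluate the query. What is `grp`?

1989

vin = L32: doors=3, year=2016, make=Toyota.
doors >= 4 or make = 'Toyota' → true → 1989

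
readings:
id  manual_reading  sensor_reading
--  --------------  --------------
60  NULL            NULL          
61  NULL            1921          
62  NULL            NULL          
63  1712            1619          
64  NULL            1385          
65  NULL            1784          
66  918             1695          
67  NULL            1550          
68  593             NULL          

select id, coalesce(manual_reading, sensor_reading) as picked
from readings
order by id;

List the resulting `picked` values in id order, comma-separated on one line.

NULL, 1921, NULL, 1712, 1385, 1784, 918, 1550, 593

id=60: manual_reading=NULL, sensor_reading=NULL (all NULL) → NULL
id=61: manual_reading=NULL, sensor_reading=1921 → 1921
id=62: manual_reading=NULL, sensor_reading=NULL (all NULL) → NULL
id=63: manual_reading=1712 → 1712
id=64: manual_reading=NULL, sensor_reading=1385 → 1385
id=65: manual_reading=NULL, sensor_reading=1784 → 1784
id=66: manual_reading=918 → 918
id=67: manual_reading=NULL, sensor_reading=1550 → 1550
id=68: manual_reading=593 → 593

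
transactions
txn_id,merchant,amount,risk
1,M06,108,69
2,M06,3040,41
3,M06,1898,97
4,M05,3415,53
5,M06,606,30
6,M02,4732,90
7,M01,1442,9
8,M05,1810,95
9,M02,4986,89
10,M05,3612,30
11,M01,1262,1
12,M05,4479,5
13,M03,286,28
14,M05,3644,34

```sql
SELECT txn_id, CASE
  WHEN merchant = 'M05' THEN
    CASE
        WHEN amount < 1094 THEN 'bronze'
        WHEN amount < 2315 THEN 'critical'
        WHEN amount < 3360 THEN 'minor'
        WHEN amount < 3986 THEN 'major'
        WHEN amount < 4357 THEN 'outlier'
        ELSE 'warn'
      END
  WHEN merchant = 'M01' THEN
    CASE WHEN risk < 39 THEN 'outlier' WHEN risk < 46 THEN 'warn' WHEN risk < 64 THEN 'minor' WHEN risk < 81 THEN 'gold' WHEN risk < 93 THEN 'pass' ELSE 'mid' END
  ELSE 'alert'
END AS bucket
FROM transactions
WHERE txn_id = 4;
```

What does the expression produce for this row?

major

txn_id = 4: merchant=M05, amount=3415, risk=53.
merchant='M05' → inner[amount < 3986] → major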